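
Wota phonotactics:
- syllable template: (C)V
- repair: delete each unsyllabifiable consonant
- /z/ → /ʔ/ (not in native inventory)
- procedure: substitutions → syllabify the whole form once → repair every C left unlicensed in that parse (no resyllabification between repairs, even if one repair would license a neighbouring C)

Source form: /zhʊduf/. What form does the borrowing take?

hʊdu

Substitution: /z/ → /ʔ/, giving /ʔhʊduf/.
Under (C)V, the unsyllabifiable consonants are /ʔ/, /f/ (no codas are permitted; onsets are limited to one consonant).
Each unlicensed consonant is deleted: /ʔ/, /f/.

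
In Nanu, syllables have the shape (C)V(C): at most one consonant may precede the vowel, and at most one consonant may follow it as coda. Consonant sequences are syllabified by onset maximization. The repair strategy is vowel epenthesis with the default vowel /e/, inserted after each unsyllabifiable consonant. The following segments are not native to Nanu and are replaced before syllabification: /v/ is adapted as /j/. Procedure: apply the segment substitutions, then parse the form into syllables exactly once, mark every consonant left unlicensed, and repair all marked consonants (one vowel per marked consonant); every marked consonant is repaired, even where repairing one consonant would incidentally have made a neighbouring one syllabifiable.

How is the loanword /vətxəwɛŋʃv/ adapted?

Substitution: /v/ → /j/, giving /jətxəwɛŋʃj/.
Under (C)V(C), the unsyllabifiable consonants are /ʃ/, /j/ (at most one coda consonant is licensed; onsets are limited to one consonant).
Each unlicensed consonant becomes the onset of a new syllable: /ʃ/ → /ʃe/, /j/ → /je/.

jətxəwɛŋʃeje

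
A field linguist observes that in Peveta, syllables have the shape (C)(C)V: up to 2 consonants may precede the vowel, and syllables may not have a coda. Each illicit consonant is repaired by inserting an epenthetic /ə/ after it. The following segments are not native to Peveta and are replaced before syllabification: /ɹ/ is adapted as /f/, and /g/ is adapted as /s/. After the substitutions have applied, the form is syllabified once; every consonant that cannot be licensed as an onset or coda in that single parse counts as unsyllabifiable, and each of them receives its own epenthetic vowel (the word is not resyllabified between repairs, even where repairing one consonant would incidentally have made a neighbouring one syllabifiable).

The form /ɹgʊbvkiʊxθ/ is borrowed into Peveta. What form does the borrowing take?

Substitution: /ɹ/ → /f/, /g/ → /s/, giving /fsʊbvkiʊxθ/.
Under (C)(C)V, the unsyllabifiable consonants are /b/, /x/, /θ/ (no codas are permitted; onsets may contain at most 2 consonants).
Each unlicensed consonant becomes the onset of a new syllable: /b/ → /bə/, /x/ → /xə/, /θ/ → /θə/.

fsʊbəvkiʊxəθə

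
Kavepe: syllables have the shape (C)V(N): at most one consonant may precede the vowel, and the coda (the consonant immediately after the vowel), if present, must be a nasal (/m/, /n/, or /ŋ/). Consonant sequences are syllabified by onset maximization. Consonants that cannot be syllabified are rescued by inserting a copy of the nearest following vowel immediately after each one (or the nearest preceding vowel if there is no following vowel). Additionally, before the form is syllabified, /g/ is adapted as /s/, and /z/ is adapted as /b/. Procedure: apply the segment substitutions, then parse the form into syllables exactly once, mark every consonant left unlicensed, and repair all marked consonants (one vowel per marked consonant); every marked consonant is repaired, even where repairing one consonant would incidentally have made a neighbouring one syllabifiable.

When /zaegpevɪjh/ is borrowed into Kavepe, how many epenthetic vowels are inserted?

After substitution the input is /baespevɪjh/.
The unsyllabifiable consonants are /s/, /j/, /h/; each receives one epenthetic vowel.

3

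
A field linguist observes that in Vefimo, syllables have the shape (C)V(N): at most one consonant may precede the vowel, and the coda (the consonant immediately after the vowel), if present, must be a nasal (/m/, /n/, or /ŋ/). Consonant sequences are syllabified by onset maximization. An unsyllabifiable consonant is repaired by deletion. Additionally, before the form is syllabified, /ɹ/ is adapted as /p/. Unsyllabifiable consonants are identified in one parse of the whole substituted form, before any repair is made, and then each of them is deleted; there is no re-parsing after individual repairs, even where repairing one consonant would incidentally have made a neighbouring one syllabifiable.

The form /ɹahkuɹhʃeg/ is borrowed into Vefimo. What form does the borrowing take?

pakuʃe

Substitution: /ɹ/ → /p/, giving /pahkuphʃeg/.
The consonants /h/, /p/, /h/, /g/ cannot be parsed into a legal (C)V(N) syllable (only a nasal (/m/, /n/, or /ŋ/) is licensed in coda position; onsets are limited to one consonant).
Deletion applies to /h/, /p/, /h/, /g/.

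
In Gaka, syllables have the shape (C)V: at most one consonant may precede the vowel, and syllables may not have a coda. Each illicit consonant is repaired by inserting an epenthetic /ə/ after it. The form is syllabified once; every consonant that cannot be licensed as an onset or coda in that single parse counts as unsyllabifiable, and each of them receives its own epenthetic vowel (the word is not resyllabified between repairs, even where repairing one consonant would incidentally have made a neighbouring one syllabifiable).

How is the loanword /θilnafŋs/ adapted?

θilənafəŋəsə

Under (C)V, the unsyllabifiable consonants are /l/, /f/, /ŋ/, /s/ (no codas are permitted; onsets are limited to one consonant).
Inserting the epenthetic vowel yields /l/ → /lə/, /f/ → /fə/, /ŋ/ → /ŋə/, /s/ → /sə/.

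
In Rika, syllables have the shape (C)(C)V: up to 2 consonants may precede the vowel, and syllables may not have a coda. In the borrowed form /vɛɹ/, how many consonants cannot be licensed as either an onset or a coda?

1

The consonants /ɹ/ cannot be parsed into a legal (C)(C)V syllable (no codas are permitted; onsets may contain at most 2 consonants).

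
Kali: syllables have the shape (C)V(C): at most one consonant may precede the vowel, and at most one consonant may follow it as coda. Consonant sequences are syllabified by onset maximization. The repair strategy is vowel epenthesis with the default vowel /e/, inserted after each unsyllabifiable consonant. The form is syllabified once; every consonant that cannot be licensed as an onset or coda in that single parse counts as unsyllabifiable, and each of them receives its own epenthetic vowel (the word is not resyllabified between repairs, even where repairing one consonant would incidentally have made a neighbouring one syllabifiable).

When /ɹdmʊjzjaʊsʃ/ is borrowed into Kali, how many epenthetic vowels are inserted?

4

The unsyllabifiable consonants are /ɹ/, /d/, /z/, /ʃ/; each receives one epenthetic vowel.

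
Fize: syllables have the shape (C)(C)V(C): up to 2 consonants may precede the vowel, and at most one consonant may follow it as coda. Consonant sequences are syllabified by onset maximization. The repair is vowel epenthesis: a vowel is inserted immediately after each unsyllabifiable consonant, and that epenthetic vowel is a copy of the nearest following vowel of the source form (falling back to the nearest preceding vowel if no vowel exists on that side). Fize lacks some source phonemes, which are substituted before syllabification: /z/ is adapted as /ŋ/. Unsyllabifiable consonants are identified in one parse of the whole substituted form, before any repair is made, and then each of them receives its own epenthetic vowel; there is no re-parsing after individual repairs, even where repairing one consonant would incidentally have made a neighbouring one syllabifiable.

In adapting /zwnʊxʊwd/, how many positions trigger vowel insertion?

2

After substitution the input is /ŋwnʊxʊwd/.
The unsyllabifiable consonants are /ŋ/, /d/; each receives one epenthetic vowel.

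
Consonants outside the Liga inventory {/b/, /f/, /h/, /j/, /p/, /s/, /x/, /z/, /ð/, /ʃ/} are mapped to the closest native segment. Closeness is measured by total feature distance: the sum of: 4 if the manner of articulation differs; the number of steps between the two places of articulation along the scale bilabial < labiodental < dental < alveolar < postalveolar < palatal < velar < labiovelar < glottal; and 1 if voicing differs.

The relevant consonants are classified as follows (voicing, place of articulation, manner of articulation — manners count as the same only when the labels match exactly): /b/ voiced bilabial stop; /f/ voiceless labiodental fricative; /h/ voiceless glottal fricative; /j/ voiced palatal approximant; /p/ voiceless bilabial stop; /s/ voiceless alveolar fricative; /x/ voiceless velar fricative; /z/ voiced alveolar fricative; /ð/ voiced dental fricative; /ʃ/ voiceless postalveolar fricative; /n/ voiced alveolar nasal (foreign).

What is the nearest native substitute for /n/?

/z/ is closest: manner differs (nasal→fricative, +4), place distance 0 (alveolar→alveolar), same voicing; total 4. Next closest is /s/ at distance 5.

z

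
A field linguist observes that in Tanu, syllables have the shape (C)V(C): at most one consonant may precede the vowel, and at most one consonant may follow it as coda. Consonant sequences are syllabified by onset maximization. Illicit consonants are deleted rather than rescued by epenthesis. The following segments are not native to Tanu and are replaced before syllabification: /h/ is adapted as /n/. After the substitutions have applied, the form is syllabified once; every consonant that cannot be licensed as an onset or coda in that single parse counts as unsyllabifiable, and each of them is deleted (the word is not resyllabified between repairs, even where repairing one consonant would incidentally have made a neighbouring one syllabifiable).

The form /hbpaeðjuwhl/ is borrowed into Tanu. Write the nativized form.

paeðjuw

Substitution: /h/ → /n/, giving /nbpaeðjuwnl/.
Syllabifying with onset maximization leaves /n/, /b/, /n/, /l/ stranded (at most one coda consonant is licensed; onsets are limited to one consonant).
Deletion applies to /n/, /b/, /n/, /l/.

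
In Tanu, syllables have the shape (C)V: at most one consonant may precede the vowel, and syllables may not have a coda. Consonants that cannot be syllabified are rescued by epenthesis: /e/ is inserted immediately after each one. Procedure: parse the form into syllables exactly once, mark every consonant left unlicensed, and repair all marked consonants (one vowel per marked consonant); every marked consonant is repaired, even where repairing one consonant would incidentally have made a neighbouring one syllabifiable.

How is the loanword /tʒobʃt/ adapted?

teʒobeʃete

The consonants /t/, /b/, /ʃ/, /t/ cannot be parsed into a legal (C)V syllable (no codas are permitted; onsets are limited to one consonant).
Epenthesis after each stranded consonant: /t/ → /te/, /b/ → /be/, /ʃ/ → /ʃe/, /t/ → /te/.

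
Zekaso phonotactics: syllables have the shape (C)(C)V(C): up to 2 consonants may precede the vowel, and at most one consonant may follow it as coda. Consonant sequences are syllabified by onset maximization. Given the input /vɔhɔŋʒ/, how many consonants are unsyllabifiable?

1

Syllabifying with onset maximization leaves /ʒ/ stranded (at most one coda consonant is licensed; onsets may contain at most 2 consonants).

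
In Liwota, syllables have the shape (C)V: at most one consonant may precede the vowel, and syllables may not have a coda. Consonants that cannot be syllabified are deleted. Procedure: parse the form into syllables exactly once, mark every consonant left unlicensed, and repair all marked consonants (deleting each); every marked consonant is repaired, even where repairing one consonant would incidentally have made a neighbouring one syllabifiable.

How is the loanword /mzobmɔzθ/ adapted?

Under (C)V, the unsyllabifiable consonants are /m/, /b/, /z/, /θ/ (no codas are permitted; onsets are limited to one consonant).
Deletion applies to /m/, /b/, /z/, /θ/.

zomɔ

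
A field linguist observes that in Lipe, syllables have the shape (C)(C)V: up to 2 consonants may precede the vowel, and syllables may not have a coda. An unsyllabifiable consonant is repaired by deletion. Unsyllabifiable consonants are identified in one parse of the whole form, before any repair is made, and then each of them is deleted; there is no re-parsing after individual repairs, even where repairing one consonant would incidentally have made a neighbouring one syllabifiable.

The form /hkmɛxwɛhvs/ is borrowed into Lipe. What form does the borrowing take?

kmɛxwɛ

Syllabifying with onset maximization leaves /h/, /h/, /v/, /s/ stranded (no codas are permitted; onsets may contain at most 2 consonants).
Deleting the stranded consonants removes /h/, /h/, /v/, /s/.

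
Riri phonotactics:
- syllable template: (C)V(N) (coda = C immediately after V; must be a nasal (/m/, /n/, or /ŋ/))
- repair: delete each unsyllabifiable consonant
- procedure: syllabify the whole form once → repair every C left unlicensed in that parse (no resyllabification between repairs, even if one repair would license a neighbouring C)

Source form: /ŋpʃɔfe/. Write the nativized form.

Syllabifying with onset maximization leaves /ŋ/, /p/ stranded (only a nasal (/m/, /n/, or /ŋ/) is licensed in coda position; onsets are limited to one consonant).
Deleting the stranded consonants removes /ŋ/, /p/.

ʃɔfe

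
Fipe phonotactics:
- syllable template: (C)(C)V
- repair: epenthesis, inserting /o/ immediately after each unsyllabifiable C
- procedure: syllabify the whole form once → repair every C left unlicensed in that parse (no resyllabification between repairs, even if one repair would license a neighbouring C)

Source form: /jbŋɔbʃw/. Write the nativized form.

jobŋɔboʃowo

The consonants /j/, /b/, /ʃ/, /w/ cannot be parsed into a legal (C)(C)V syllable (no codas are permitted; onsets may contain at most 2 consonants).
Each unlicensed consonant becomes the onset of a new syllable: /j/ → /jo/, /b/ → /bo/, /ʃ/ → /ʃo/, /w/ → /wo/.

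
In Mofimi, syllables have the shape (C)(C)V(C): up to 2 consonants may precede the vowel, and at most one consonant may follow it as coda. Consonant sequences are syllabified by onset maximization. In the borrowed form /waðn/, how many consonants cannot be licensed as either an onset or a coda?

Under (C)(C)V(C), the unsyllabifiable consonants are /n/ (at most one coda consonant is licensed; onsets may contain at most 2 consonants).

1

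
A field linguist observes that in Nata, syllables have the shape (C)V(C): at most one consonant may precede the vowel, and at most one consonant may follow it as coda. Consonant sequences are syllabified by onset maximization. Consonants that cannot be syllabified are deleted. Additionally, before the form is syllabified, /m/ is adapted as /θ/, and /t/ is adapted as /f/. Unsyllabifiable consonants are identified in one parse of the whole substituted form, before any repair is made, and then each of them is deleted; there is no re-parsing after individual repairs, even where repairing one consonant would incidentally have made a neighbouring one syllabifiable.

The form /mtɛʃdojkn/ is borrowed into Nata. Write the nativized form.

Substitution: /m/ → /θ/, /t/ → /f/, giving /θfɛʃdojkn/.
Syllabifying with onset maximization leaves /θ/, /k/, /n/ stranded (at most one coda consonant is licensed; onsets are limited to one consonant).
Each unlicensed consonant is deleted: /θ/, /k/, /n/.

fɛʃdoj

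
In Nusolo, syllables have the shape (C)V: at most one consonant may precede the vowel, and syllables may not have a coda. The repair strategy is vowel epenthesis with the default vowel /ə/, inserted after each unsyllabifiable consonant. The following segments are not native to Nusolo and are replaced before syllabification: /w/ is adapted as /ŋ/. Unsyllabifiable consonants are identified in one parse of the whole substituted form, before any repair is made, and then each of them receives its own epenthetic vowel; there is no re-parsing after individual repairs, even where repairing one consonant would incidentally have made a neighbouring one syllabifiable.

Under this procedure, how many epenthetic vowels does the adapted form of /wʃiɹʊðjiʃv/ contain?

4

After substitution the input is /ŋʃiɹʊðjiʃv/.
The unsyllabifiable consonants are /ŋ/, /ð/, /ʃ/, /v/; each receives one epenthetic vowel.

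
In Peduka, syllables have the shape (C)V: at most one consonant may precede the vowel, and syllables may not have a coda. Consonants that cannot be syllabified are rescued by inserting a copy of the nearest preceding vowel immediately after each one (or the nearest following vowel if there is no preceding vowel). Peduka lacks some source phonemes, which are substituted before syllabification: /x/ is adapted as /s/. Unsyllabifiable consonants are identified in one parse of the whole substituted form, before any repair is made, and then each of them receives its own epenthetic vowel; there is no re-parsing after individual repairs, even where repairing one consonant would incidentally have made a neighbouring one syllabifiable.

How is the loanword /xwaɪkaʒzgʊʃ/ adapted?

Substitution: /x/ → /s/, giving /swaɪkaʒzgʊʃ/.
Syllabifying with onset maximization leaves /s/, /ʒ/, /z/, /ʃ/ stranded (no codas are permitted; onsets are limited to one consonant).
Inserting the epenthetic vowel yields /s/ → /sa/, /ʒ/ → /ʒa/, /z/ → /za/, /ʃ/ → /ʃʊ/.

sawaɪkaʒazagʊʃʊ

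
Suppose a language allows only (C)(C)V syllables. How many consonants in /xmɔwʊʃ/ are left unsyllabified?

Syllabifying with onset maximization leaves /ʃ/ stranded (no codas are permitted; onsets may contain at most 2 consonants).

1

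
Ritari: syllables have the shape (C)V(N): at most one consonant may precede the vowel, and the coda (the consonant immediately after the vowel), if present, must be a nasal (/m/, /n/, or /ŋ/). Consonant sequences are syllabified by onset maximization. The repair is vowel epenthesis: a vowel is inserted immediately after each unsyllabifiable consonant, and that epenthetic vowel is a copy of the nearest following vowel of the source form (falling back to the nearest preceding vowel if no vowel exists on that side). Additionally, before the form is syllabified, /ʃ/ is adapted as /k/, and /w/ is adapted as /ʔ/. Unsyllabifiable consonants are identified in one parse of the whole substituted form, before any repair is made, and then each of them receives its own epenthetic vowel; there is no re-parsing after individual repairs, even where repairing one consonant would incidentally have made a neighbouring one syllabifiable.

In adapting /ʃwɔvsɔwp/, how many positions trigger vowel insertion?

4

After substitution the input is /kʔɔvsɔʔp/.
The unsyllabifiable consonants are /k/, /v/, /ʔ/, /p/; each receives one epenthetic vowel.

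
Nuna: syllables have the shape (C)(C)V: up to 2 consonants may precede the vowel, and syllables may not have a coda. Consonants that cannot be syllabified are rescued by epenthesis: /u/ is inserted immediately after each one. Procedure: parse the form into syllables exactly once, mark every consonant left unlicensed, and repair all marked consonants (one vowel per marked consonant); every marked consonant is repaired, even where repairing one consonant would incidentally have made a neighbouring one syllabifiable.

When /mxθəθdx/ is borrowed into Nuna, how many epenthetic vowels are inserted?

4

The unsyllabifiable consonants are /m/, /θ/, /d/, /x/; each receives one epenthetic vowel.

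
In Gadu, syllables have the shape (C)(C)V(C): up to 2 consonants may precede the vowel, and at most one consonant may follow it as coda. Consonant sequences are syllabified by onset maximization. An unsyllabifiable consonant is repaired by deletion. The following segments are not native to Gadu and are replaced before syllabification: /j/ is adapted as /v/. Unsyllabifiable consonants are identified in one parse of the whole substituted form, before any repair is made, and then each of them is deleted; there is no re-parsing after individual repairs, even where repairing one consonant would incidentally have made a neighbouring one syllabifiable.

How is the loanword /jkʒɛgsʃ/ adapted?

Substitution: /j/ → /v/, giving /vkʒɛgsʃ/.
Syllabifying with onset maximization leaves /v/, /s/, /ʃ/ stranded (at most one coda consonant is licensed; onsets may contain at most 2 consonants).
Deleting the stranded consonants removes /v/, /s/, /ʃ/.

kʒɛg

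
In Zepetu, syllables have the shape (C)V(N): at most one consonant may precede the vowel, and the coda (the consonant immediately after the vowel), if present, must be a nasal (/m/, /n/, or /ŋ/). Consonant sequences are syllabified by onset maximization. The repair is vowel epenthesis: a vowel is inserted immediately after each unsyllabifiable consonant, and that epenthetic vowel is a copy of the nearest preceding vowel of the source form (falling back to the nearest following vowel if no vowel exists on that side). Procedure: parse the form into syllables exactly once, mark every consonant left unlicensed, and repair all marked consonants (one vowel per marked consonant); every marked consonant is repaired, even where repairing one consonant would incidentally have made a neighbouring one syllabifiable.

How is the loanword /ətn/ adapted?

ətənə

The consonants /t/, /n/ cannot be parsed into a legal (C)V(N) syllable (only a nasal (/m/, /n/, or /ŋ/) is licensed in coda position; onsets are limited to one consonant).
Inserting the epenthetic vowel yields /t/ → /tə/, /n/ → /nə/.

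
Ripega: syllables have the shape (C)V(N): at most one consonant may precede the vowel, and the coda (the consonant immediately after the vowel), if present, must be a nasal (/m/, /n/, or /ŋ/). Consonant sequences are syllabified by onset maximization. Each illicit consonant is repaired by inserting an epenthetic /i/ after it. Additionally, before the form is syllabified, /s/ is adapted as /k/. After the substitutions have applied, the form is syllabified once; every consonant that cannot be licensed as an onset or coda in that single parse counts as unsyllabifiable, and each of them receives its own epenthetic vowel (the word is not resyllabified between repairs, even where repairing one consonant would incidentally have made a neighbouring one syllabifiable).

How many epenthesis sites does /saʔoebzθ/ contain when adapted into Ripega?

3

After substitution the input is /kaʔoebzθ/.
The unsyllabifiable consonants are /b/, /z/, /θ/; each receives one epenthetic vowel.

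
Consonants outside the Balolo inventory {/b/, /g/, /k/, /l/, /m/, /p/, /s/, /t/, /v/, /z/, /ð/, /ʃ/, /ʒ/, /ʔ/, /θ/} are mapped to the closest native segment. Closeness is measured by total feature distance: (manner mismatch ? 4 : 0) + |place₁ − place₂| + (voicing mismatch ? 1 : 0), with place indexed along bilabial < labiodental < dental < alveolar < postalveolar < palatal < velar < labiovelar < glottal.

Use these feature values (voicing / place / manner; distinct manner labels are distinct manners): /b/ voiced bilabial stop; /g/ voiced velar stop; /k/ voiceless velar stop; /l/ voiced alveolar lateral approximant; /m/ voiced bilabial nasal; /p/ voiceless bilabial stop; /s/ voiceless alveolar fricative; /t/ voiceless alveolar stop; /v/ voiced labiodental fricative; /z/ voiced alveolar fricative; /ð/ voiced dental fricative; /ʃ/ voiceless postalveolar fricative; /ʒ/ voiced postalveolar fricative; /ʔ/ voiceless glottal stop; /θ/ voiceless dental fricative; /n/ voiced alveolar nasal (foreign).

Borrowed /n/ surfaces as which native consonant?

/m/ is closest: same manner (nasal), place distance 3 (alveolar→bilabial), same voicing; total 3. Next closest is /l/ at distance 4.

m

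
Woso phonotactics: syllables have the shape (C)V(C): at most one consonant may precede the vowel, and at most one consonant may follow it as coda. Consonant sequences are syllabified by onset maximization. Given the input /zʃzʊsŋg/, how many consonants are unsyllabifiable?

Under (C)V(C), the unsyllabifiable consonants are /z/, /ʃ/, /ŋ/, /g/ (at most one coda consonant is licensed; onsets are limited to one consonant).

4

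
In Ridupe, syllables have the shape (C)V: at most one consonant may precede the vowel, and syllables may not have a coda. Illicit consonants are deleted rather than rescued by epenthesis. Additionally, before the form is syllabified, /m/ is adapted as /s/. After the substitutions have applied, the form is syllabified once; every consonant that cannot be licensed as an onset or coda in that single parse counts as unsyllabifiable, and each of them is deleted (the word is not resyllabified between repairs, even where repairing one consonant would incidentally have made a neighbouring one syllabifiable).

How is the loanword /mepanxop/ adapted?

sepaxo

Substitution: /m/ → /s/, giving /sepanxop/.
Under (C)V, the unsyllabifiable consonants are /n/, /p/ (no codas are permitted; onsets are limited to one consonant).
Each unlicensed consonant is deleted: /n/, /p/.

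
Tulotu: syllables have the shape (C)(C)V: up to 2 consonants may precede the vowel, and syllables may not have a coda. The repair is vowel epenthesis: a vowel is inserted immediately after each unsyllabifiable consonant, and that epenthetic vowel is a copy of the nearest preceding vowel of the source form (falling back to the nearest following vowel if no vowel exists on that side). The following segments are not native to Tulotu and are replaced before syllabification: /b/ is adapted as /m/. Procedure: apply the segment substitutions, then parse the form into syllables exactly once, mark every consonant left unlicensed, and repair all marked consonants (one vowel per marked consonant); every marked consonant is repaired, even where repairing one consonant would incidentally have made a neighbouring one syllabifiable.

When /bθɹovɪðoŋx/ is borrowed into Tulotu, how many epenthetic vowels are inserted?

3

After substitution the input is /mθɹovɪðoŋx/.
The unsyllabifiable consonants are /m/, /ŋ/, /x/; each receives one epenthetic vowel.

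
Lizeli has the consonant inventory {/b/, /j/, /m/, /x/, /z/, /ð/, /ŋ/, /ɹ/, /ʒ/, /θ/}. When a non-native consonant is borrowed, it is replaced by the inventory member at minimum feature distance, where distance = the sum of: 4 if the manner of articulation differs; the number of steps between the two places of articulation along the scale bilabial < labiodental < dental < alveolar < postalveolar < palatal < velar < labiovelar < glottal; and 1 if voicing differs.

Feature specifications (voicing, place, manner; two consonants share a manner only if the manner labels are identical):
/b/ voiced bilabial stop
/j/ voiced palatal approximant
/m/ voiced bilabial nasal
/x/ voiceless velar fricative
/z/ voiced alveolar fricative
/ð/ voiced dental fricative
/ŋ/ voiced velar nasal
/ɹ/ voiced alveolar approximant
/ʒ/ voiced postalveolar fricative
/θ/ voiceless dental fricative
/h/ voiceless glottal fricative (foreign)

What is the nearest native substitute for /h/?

/x/ is closest: same manner (fricative), place distance 2 (glottal→velar), same voicing; total 2. Next closest is /ʒ/ at distance 5.

x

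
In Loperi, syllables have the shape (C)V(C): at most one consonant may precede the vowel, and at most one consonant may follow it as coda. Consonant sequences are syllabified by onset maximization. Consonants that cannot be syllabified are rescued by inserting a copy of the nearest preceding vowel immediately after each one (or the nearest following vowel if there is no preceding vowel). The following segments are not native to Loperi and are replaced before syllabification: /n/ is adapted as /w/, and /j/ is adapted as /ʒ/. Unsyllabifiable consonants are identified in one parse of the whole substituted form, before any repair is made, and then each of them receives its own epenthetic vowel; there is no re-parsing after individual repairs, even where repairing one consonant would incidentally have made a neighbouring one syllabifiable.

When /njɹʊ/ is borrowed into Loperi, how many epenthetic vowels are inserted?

2

After substitution the input is /wʒɹʊ/.
The unsyllabifiable consonants are /w/, /ʒ/; each receives one epenthetic vowel.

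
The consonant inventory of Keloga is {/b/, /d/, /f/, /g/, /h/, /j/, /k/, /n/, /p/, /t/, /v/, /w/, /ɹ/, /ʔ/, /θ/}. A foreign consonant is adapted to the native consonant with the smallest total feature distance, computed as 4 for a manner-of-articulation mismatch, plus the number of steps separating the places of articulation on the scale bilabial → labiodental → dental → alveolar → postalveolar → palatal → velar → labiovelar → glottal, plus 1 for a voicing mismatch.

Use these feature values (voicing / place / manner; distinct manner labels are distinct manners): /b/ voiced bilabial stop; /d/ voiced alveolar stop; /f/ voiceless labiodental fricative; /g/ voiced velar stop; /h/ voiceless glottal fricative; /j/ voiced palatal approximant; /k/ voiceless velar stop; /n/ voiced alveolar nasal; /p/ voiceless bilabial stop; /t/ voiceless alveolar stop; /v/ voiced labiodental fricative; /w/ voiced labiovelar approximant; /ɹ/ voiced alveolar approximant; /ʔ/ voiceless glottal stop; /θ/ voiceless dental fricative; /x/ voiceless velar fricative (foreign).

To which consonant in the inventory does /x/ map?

h

/h/ is closest: same manner (fricative), place distance 2 (velar→glottal), same voicing; total 2. Next closest is /k/ at distance 4.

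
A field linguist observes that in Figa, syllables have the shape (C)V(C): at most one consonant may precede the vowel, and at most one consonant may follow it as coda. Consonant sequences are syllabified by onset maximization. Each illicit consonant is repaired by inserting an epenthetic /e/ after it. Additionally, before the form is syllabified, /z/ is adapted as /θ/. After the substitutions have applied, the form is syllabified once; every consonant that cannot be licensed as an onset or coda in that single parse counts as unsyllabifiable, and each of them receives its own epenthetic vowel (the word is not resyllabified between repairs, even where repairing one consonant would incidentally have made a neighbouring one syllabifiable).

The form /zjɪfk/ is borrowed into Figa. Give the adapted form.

Substitution: /z/ → /θ/, giving /θjɪfk/.
Under (C)V(C), the unsyllabifiable consonants are /θ/, /k/ (at most one coda consonant is licensed; onsets are limited to one consonant).
Each unlicensed consonant becomes the onset of a new syllable: /θ/ → /θe/, /k/ → /ke/.

θejɪfke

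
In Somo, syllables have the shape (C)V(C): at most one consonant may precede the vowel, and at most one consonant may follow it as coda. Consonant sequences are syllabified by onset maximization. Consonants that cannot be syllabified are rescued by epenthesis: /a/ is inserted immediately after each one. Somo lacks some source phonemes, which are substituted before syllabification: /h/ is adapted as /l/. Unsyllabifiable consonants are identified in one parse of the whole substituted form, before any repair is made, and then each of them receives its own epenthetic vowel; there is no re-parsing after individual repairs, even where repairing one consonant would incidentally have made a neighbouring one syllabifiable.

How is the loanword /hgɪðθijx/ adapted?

lagɪðθijxa

Substitution: /h/ → /l/, giving /lgɪðθijx/.
Syllabifying with onset maximization leaves /l/, /x/ stranded (at most one coda consonant is licensed; onsets are limited to one consonant).
Each unlicensed consonant becomes the onset of a new syllable: /l/ → /la/, /x/ → /xa/.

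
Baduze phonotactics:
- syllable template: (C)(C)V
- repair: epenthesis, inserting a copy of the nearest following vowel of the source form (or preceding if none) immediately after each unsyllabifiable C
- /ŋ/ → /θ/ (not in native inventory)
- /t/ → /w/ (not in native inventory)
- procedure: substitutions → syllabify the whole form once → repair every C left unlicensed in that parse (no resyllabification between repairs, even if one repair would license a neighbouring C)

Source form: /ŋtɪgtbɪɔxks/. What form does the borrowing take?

Substitution: /ŋ/ → /θ/, /t/ → /w/, giving /θwɪgwbɪɔxks/.
Syllabifying with onset maximization leaves /g/, /x/, /k/, /s/ stranded (no codas are permitted; onsets may contain at most 2 consonants).
Each unlicensed consonant becomes the onset of a new syllable: /g/ → /gɪ/, /x/ → /xɔ/, /k/ → /kɔ/, /s/ → /sɔ/.

θwɪgɪwbɪɔxɔkɔsɔ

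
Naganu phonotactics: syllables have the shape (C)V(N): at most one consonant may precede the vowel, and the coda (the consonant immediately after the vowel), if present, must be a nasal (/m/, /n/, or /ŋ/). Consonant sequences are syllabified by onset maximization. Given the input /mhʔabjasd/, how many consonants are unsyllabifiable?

Under (C)V(N), the unsyllabifiable consonants are /m/, /h/, /b/, /s/, /d/ (only a nasal (/m/, /n/, or /ŋ/) is licensed in coda position; onsets are limited to one consonant).

5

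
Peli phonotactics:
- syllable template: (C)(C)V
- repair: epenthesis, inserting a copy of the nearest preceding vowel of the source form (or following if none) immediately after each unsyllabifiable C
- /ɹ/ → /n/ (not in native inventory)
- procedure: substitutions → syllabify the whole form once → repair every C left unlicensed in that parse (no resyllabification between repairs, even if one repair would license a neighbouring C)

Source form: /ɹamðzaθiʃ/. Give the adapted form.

namaðzaθiʃi

Substitution: /ɹ/ → /n/, giving /namðzaθiʃ/.
Syllabifying with onset maximization leaves /m/, /ʃ/ stranded (no codas are permitted; onsets may contain at most 2 consonants).
Each unlicensed consonant becomes the onset of a new syllable: /m/ → /ma/, /ʃ/ → /ʃi/.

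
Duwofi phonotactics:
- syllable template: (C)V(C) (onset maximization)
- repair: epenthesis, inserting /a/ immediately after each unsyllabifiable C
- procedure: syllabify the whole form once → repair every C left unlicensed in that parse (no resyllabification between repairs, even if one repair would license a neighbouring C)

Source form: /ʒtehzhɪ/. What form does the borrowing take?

Under (C)V(C), the unsyllabifiable consonants are /ʒ/, /z/ (at most one coda consonant is licensed; onsets are limited to one consonant).
Each unlicensed consonant becomes the onset of a new syllable: /ʒ/ → /ʒa/, /z/ → /za/.

ʒatehzahɪ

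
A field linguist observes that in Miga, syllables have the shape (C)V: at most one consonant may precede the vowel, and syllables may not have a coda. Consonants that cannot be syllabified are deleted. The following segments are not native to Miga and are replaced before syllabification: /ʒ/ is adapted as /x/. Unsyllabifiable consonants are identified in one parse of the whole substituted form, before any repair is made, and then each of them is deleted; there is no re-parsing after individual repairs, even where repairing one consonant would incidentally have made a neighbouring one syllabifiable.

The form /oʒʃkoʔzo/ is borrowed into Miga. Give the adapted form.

Substitution: /ʒ/ → /x/, giving /oxʃkoʔzo/.
Under (C)V, the unsyllabifiable consonants are /x/, /ʃ/, /ʔ/ (no codas are permitted; onsets are limited to one consonant).
Each unlicensed consonant is deleted: /x/, /ʃ/, /ʔ/.

okozo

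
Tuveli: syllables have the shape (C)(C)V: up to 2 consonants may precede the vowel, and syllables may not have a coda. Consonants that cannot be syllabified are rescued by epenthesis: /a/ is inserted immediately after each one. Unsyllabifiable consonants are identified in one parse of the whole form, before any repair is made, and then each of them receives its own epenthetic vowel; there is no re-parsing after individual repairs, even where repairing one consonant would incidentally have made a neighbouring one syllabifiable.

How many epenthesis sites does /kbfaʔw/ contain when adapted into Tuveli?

The unsyllabifiable consonants are /k/, /ʔ/, /w/; each receives one epenthetic vowel.

3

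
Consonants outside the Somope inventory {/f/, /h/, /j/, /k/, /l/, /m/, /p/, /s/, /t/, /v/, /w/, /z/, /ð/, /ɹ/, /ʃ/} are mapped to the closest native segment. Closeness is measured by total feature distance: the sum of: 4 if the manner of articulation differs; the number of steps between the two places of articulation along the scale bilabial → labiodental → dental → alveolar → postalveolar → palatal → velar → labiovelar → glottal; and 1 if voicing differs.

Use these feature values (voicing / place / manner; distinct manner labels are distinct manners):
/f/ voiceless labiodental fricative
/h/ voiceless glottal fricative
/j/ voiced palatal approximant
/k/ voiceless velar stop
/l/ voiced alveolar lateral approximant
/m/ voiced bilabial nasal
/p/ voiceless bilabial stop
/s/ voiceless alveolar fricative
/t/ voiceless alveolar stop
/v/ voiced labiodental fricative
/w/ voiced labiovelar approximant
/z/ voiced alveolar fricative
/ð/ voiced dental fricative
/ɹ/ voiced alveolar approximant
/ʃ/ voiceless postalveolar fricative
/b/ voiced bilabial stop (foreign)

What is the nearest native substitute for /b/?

/p/ is closest: same manner (stop), place distance 0 (bilabial→bilabial), voicing differs (+1); total 1. Next closest is /m/ at distance 4.

p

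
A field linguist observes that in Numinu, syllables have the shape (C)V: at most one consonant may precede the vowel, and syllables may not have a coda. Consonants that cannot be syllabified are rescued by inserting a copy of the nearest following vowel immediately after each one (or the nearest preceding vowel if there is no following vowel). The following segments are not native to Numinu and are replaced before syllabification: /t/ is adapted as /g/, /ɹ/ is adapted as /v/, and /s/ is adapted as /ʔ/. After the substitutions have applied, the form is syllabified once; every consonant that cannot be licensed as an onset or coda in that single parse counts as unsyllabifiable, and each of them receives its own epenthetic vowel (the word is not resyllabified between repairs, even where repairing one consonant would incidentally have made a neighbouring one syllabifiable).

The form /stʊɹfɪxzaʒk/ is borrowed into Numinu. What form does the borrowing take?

Substitution: /s/ → /ʔ/, /t/ → /g/, /ɹ/ → /v/, giving /ʔgʊvfɪxzaʒk/.
Syllabifying with onset maximization leaves /ʔ/, /v/, /x/, /ʒ/, /k/ stranded (no codas are permitted; onsets are limited to one consonant).
Epenthesis after each stranded consonant: /ʔ/ → /ʔʊ/, /v/ → /vɪ/, /x/ → /xa/, /ʒ/ → /ʒa/, /k/ → /ka/.

ʔʊgʊvɪfɪxazaʒaka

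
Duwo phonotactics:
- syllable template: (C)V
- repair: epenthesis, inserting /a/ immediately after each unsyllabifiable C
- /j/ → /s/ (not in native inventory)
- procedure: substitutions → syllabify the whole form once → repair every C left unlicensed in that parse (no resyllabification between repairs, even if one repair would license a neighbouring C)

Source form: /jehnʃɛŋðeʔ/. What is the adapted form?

sehanaʃɛŋaðeʔa

Substitution: /j/ → /s/, giving /sehnʃɛŋðeʔ/.
Under (C)V, the unsyllabifiable consonants are /h/, /n/, /ŋ/, /ʔ/ (no codas are permitted; onsets are limited to one consonant).
Each unlicensed consonant becomes the onset of a new syllable: /h/ → /ha/, /n/ → /na/, /ŋ/ → /ŋa/, /ʔ/ → /ʔa/.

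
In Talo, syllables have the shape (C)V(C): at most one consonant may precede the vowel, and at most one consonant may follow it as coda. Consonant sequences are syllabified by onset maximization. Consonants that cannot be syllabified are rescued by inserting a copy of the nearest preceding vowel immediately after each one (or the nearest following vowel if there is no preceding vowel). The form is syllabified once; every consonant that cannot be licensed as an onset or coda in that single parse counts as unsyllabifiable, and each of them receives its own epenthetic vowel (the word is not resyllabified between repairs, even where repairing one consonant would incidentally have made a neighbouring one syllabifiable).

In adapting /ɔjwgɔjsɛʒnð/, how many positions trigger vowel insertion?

3

The unsyllabifiable consonants are /w/, /n/, /ð/; each receives one epenthetic vowel.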